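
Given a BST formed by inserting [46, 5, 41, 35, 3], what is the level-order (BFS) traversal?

Tree insertion order: [46, 5, 41, 35, 3]
Tree (level-order array): [46, 5, None, 3, 41, None, None, 35]
BFS from the root, enqueuing left then right child of each popped node:
  queue [46] -> pop 46, enqueue [5], visited so far: [46]
  queue [5] -> pop 5, enqueue [3, 41], visited so far: [46, 5]
  queue [3, 41] -> pop 3, enqueue [none], visited so far: [46, 5, 3]
  queue [41] -> pop 41, enqueue [35], visited so far: [46, 5, 3, 41]
  queue [35] -> pop 35, enqueue [none], visited so far: [46, 5, 3, 41, 35]
Result: [46, 5, 3, 41, 35]


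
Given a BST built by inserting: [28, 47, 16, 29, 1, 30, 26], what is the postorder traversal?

Tree insertion order: [28, 47, 16, 29, 1, 30, 26]
Tree (level-order array): [28, 16, 47, 1, 26, 29, None, None, None, None, None, None, 30]
Postorder traversal: [1, 26, 16, 30, 29, 47, 28]


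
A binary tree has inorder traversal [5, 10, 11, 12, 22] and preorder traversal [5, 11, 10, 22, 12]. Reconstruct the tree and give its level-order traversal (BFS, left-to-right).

Inorder:  [5, 10, 11, 12, 22]
Preorder: [5, 11, 10, 22, 12]
Algorithm: preorder visits root first, so consume preorder in order;
for each root, split the current inorder slice at that value into
left-subtree inorder and right-subtree inorder, then recurse.
Recursive splits:
  root=5; inorder splits into left=[], right=[10, 11, 12, 22]
  root=11; inorder splits into left=[10], right=[12, 22]
  root=10; inorder splits into left=[], right=[]
  root=22; inorder splits into left=[12], right=[]
  root=12; inorder splits into left=[], right=[]
Reconstructed level-order: [5, 11, 10, 22, 12]


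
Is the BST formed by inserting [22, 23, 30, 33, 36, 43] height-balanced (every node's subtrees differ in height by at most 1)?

Tree (level-order array): [22, None, 23, None, 30, None, 33, None, 36, None, 43]
Definition: a tree is height-balanced if, at every node, |h(left) - h(right)| <= 1 (empty subtree has height -1).
Bottom-up per-node check:
  node 43: h_left=-1, h_right=-1, diff=0 [OK], height=0
  node 36: h_left=-1, h_right=0, diff=1 [OK], height=1
  node 33: h_left=-1, h_right=1, diff=2 [FAIL (|-1-1|=2 > 1)], height=2
  node 30: h_left=-1, h_right=2, diff=3 [FAIL (|-1-2|=3 > 1)], height=3
  node 23: h_left=-1, h_right=3, diff=4 [FAIL (|-1-3|=4 > 1)], height=4
  node 22: h_left=-1, h_right=4, diff=5 [FAIL (|-1-4|=5 > 1)], height=5
Node 33 violates the condition: |-1 - 1| = 2 > 1.
Result: Not balanced


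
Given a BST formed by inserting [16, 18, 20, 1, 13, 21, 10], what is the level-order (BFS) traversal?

Tree insertion order: [16, 18, 20, 1, 13, 21, 10]
Tree (level-order array): [16, 1, 18, None, 13, None, 20, 10, None, None, 21]
BFS from the root, enqueuing left then right child of each popped node:
  queue [16] -> pop 16, enqueue [1, 18], visited so far: [16]
  queue [1, 18] -> pop 1, enqueue [13], visited so far: [16, 1]
  queue [18, 13] -> pop 18, enqueue [20], visited so far: [16, 1, 18]
  queue [13, 20] -> pop 13, enqueue [10], visited so far: [16, 1, 18, 13]
  queue [20, 10] -> pop 20, enqueue [21], visited so far: [16, 1, 18, 13, 20]
  queue [10, 21] -> pop 10, enqueue [none], visited so far: [16, 1, 18, 13, 20, 10]
  queue [21] -> pop 21, enqueue [none], visited so far: [16, 1, 18, 13, 20, 10, 21]
Result: [16, 1, 18, 13, 20, 10, 21]


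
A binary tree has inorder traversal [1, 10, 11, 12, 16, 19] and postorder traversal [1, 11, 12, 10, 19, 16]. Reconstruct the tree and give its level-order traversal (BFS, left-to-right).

Inorder:   [1, 10, 11, 12, 16, 19]
Postorder: [1, 11, 12, 10, 19, 16]
Algorithm: postorder visits root last, so walk postorder right-to-left;
each value is the root of the current inorder slice — split it at that
value, recurse on the right subtree first, then the left.
Recursive splits:
  root=16; inorder splits into left=[1, 10, 11, 12], right=[19]
  root=19; inorder splits into left=[], right=[]
  root=10; inorder splits into left=[1], right=[11, 12]
  root=12; inorder splits into left=[11], right=[]
  root=11; inorder splits into left=[], right=[]
  root=1; inorder splits into left=[], right=[]
Reconstructed level-order: [16, 10, 19, 1, 12, 11]


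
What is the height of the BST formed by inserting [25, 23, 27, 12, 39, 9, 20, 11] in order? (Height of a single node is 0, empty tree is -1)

Insertion order: [25, 23, 27, 12, 39, 9, 20, 11]
Tree (level-order array): [25, 23, 27, 12, None, None, 39, 9, 20, None, None, None, 11]
Compute height bottom-up (empty subtree = -1):
  height(11) = 1 + max(-1, -1) = 0
  height(9) = 1 + max(-1, 0) = 1
  height(20) = 1 + max(-1, -1) = 0
  height(12) = 1 + max(1, 0) = 2
  height(23) = 1 + max(2, -1) = 3
  height(39) = 1 + max(-1, -1) = 0
  height(27) = 1 + max(-1, 0) = 1
  height(25) = 1 + max(3, 1) = 4
Height = 4


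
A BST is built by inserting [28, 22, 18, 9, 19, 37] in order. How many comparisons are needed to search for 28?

Search path for 28: 28
Found: True
Comparisons: 1


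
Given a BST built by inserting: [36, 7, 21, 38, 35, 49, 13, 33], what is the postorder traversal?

Tree insertion order: [36, 7, 21, 38, 35, 49, 13, 33]
Tree (level-order array): [36, 7, 38, None, 21, None, 49, 13, 35, None, None, None, None, 33]
Postorder traversal: [13, 33, 35, 21, 7, 49, 38, 36]


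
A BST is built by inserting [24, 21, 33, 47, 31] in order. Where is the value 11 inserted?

Starting tree (level order): [24, 21, 33, None, None, 31, 47]
Insertion path: 24 -> 21
Result: insert 11 as left child of 21
Final tree (level order): [24, 21, 33, 11, None, 31, 47]


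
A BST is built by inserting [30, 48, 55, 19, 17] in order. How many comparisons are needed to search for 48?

Search path for 48: 30 -> 48
Found: True
Comparisons: 2


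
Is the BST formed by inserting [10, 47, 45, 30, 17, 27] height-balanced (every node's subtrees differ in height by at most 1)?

Tree (level-order array): [10, None, 47, 45, None, 30, None, 17, None, None, 27]
Definition: a tree is height-balanced if, at every node, |h(left) - h(right)| <= 1 (empty subtree has height -1).
Bottom-up per-node check:
  node 27: h_left=-1, h_right=-1, diff=0 [OK], height=0
  node 17: h_left=-1, h_right=0, diff=1 [OK], height=1
  node 30: h_left=1, h_right=-1, diff=2 [FAIL (|1--1|=2 > 1)], height=2
  node 45: h_left=2, h_right=-1, diff=3 [FAIL (|2--1|=3 > 1)], height=3
  node 47: h_left=3, h_right=-1, diff=4 [FAIL (|3--1|=4 > 1)], height=4
  node 10: h_left=-1, h_right=4, diff=5 [FAIL (|-1-4|=5 > 1)], height=5
Node 30 violates the condition: |1 - -1| = 2 > 1.
Result: Not balanced


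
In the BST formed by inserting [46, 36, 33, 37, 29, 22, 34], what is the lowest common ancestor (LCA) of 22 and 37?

Tree insertion order: [46, 36, 33, 37, 29, 22, 34]
Tree (level-order array): [46, 36, None, 33, 37, 29, 34, None, None, 22]
In a BST, the LCA of p=22, q=37 is the first node v on the
root-to-leaf path with p <= v <= q (go left if both < v, right if both > v).
Walk from root:
  at 46: both 22 and 37 < 46, go left
  at 36: 22 <= 36 <= 37, this is the LCA
LCA = 36


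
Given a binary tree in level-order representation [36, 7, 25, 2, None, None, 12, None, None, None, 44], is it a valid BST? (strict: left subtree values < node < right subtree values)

Level-order array: [36, 7, 25, 2, None, None, 12, None, None, None, 44]
Validate using subtree bounds (lo, hi): at each node, require lo < value < hi,
then recurse left with hi=value and right with lo=value.
Preorder trace (stopping at first violation):
  at node 36 with bounds (-inf, +inf): OK
  at node 7 with bounds (-inf, 36): OK
  at node 2 with bounds (-inf, 7): OK
  at node 25 with bounds (36, +inf): VIOLATION
Node 25 violates its bound: not (36 < 25 < +inf).
Result: Not a valid BST


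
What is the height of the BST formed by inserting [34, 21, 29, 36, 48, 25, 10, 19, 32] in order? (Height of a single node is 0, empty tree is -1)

Insertion order: [34, 21, 29, 36, 48, 25, 10, 19, 32]
Tree (level-order array): [34, 21, 36, 10, 29, None, 48, None, 19, 25, 32]
Compute height bottom-up (empty subtree = -1):
  height(19) = 1 + max(-1, -1) = 0
  height(10) = 1 + max(-1, 0) = 1
  height(25) = 1 + max(-1, -1) = 0
  height(32) = 1 + max(-1, -1) = 0
  height(29) = 1 + max(0, 0) = 1
  height(21) = 1 + max(1, 1) = 2
  height(48) = 1 + max(-1, -1) = 0
  height(36) = 1 + max(-1, 0) = 1
  height(34) = 1 + max(2, 1) = 3
Height = 3


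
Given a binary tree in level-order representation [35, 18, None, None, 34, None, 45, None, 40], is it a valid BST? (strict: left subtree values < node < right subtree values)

Level-order array: [35, 18, None, None, 34, None, 45, None, 40]
Validate using subtree bounds (lo, hi): at each node, require lo < value < hi,
then recurse left with hi=value and right with lo=value.
Preorder trace (stopping at first violation):
  at node 35 with bounds (-inf, +inf): OK
  at node 18 with bounds (-inf, 35): OK
  at node 34 with bounds (18, 35): OK
  at node 45 with bounds (34, 35): VIOLATION
Node 45 violates its bound: not (34 < 45 < 35).
Result: Not a valid BST


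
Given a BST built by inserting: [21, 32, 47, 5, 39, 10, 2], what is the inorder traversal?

Tree insertion order: [21, 32, 47, 5, 39, 10, 2]
Tree (level-order array): [21, 5, 32, 2, 10, None, 47, None, None, None, None, 39]
Inorder traversal: [2, 5, 10, 21, 32, 39, 47]


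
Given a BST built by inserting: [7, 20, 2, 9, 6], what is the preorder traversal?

Tree insertion order: [7, 20, 2, 9, 6]
Tree (level-order array): [7, 2, 20, None, 6, 9]
Preorder traversal: [7, 2, 6, 20, 9]


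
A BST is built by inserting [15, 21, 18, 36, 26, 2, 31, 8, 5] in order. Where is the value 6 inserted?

Starting tree (level order): [15, 2, 21, None, 8, 18, 36, 5, None, None, None, 26, None, None, None, None, 31]
Insertion path: 15 -> 2 -> 8 -> 5
Result: insert 6 as right child of 5
Final tree (level order): [15, 2, 21, None, 8, 18, 36, 5, None, None, None, 26, None, None, 6, None, 31]


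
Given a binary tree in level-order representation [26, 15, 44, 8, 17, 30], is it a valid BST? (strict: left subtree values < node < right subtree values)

Level-order array: [26, 15, 44, 8, 17, 30]
Validate using subtree bounds (lo, hi): at each node, require lo < value < hi,
then recurse left with hi=value and right with lo=value.
Preorder trace (stopping at first violation):
  at node 26 with bounds (-inf, +inf): OK
  at node 15 with bounds (-inf, 26): OK
  at node 8 with bounds (-inf, 15): OK
  at node 17 with bounds (15, 26): OK
  at node 44 with bounds (26, +inf): OK
  at node 30 with bounds (26, 44): OK
No violation found at any node.
Result: Valid BST


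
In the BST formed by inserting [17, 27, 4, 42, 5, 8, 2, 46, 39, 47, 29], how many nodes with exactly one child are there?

Tree built from: [17, 27, 4, 42, 5, 8, 2, 46, 39, 47, 29]
Tree (level-order array): [17, 4, 27, 2, 5, None, 42, None, None, None, 8, 39, 46, None, None, 29, None, None, 47]
Rule: These are nodes with exactly 1 non-null child.
Per-node child counts:
  node 17: 2 child(ren)
  node 4: 2 child(ren)
  node 2: 0 child(ren)
  node 5: 1 child(ren)
  node 8: 0 child(ren)
  node 27: 1 child(ren)
  node 42: 2 child(ren)
  node 39: 1 child(ren)
  node 29: 0 child(ren)
  node 46: 1 child(ren)
  node 47: 0 child(ren)
Matching nodes: [5, 27, 39, 46]
Count of nodes with exactly one child: 4


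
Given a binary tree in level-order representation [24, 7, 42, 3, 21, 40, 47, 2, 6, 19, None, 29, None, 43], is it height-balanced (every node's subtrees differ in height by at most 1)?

Tree (level-order array): [24, 7, 42, 3, 21, 40, 47, 2, 6, 19, None, 29, None, 43]
Definition: a tree is height-balanced if, at every node, |h(left) - h(right)| <= 1 (empty subtree has height -1).
Bottom-up per-node check:
  node 2: h_left=-1, h_right=-1, diff=0 [OK], height=0
  node 6: h_left=-1, h_right=-1, diff=0 [OK], height=0
  node 3: h_left=0, h_right=0, diff=0 [OK], height=1
  node 19: h_left=-1, h_right=-1, diff=0 [OK], height=0
  node 21: h_left=0, h_right=-1, diff=1 [OK], height=1
  node 7: h_left=1, h_right=1, diff=0 [OK], height=2
  node 29: h_left=-1, h_right=-1, diff=0 [OK], height=0
  node 40: h_left=0, h_right=-1, diff=1 [OK], height=1
  node 43: h_left=-1, h_right=-1, diff=0 [OK], height=0
  node 47: h_left=0, h_right=-1, diff=1 [OK], height=1
  node 42: h_left=1, h_right=1, diff=0 [OK], height=2
  node 24: h_left=2, h_right=2, diff=0 [OK], height=3
All nodes satisfy the balance condition.
Result: Balanced


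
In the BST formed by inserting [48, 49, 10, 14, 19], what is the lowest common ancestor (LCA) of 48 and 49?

Tree insertion order: [48, 49, 10, 14, 19]
Tree (level-order array): [48, 10, 49, None, 14, None, None, None, 19]
In a BST, the LCA of p=48, q=49 is the first node v on the
root-to-leaf path with p <= v <= q (go left if both < v, right if both > v).
Walk from root:
  at 48: 48 <= 48 <= 49, this is the LCA
LCA = 48


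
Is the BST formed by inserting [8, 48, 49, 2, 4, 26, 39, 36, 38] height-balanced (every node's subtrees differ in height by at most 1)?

Tree (level-order array): [8, 2, 48, None, 4, 26, 49, None, None, None, 39, None, None, 36, None, None, 38]
Definition: a tree is height-balanced if, at every node, |h(left) - h(right)| <= 1 (empty subtree has height -1).
Bottom-up per-node check:
  node 4: h_left=-1, h_right=-1, diff=0 [OK], height=0
  node 2: h_left=-1, h_right=0, diff=1 [OK], height=1
  node 38: h_left=-1, h_right=-1, diff=0 [OK], height=0
  node 36: h_left=-1, h_right=0, diff=1 [OK], height=1
  node 39: h_left=1, h_right=-1, diff=2 [FAIL (|1--1|=2 > 1)], height=2
  node 26: h_left=-1, h_right=2, diff=3 [FAIL (|-1-2|=3 > 1)], height=3
  node 49: h_left=-1, h_right=-1, diff=0 [OK], height=0
  node 48: h_left=3, h_right=0, diff=3 [FAIL (|3-0|=3 > 1)], height=4
  node 8: h_left=1, h_right=4, diff=3 [FAIL (|1-4|=3 > 1)], height=5
Node 39 violates the condition: |1 - -1| = 2 > 1.
Result: Not balanced


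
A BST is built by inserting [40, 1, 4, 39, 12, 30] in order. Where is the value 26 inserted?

Starting tree (level order): [40, 1, None, None, 4, None, 39, 12, None, None, 30]
Insertion path: 40 -> 1 -> 4 -> 39 -> 12 -> 30
Result: insert 26 as left child of 30
Final tree (level order): [40, 1, None, None, 4, None, 39, 12, None, None, 30, 26]


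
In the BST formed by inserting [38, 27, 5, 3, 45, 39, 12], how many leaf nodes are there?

Tree built from: [38, 27, 5, 3, 45, 39, 12]
Tree (level-order array): [38, 27, 45, 5, None, 39, None, 3, 12]
Rule: A leaf has 0 children.
Per-node child counts:
  node 38: 2 child(ren)
  node 27: 1 child(ren)
  node 5: 2 child(ren)
  node 3: 0 child(ren)
  node 12: 0 child(ren)
  node 45: 1 child(ren)
  node 39: 0 child(ren)
Matching nodes: [3, 12, 39]
Count of leaf nodes: 3


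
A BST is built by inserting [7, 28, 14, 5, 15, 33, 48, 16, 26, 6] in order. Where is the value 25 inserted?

Starting tree (level order): [7, 5, 28, None, 6, 14, 33, None, None, None, 15, None, 48, None, 16, None, None, None, 26]
Insertion path: 7 -> 28 -> 14 -> 15 -> 16 -> 26
Result: insert 25 as left child of 26
Final tree (level order): [7, 5, 28, None, 6, 14, 33, None, None, None, 15, None, 48, None, 16, None, None, None, 26, 25]


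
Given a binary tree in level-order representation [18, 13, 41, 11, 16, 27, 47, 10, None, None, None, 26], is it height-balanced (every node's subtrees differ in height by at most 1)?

Tree (level-order array): [18, 13, 41, 11, 16, 27, 47, 10, None, None, None, 26]
Definition: a tree is height-balanced if, at every node, |h(left) - h(right)| <= 1 (empty subtree has height -1).
Bottom-up per-node check:
  node 10: h_left=-1, h_right=-1, diff=0 [OK], height=0
  node 11: h_left=0, h_right=-1, diff=1 [OK], height=1
  node 16: h_left=-1, h_right=-1, diff=0 [OK], height=0
  node 13: h_left=1, h_right=0, diff=1 [OK], height=2
  node 26: h_left=-1, h_right=-1, diff=0 [OK], height=0
  node 27: h_left=0, h_right=-1, diff=1 [OK], height=1
  node 47: h_left=-1, h_right=-1, diff=0 [OK], height=0
  node 41: h_left=1, h_right=0, diff=1 [OK], height=2
  node 18: h_left=2, h_right=2, diff=0 [OK], height=3
All nodes satisfy the balance condition.
Result: Balanced


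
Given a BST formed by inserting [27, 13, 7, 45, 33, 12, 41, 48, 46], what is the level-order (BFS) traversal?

Tree insertion order: [27, 13, 7, 45, 33, 12, 41, 48, 46]
Tree (level-order array): [27, 13, 45, 7, None, 33, 48, None, 12, None, 41, 46]
BFS from the root, enqueuing left then right child of each popped node:
  queue [27] -> pop 27, enqueue [13, 45], visited so far: [27]
  queue [13, 45] -> pop 13, enqueue [7], visited so far: [27, 13]
  queue [45, 7] -> pop 45, enqueue [33, 48], visited so far: [27, 13, 45]
  queue [7, 33, 48] -> pop 7, enqueue [12], visited so far: [27, 13, 45, 7]
  queue [33, 48, 12] -> pop 33, enqueue [41], visited so far: [27, 13, 45, 7, 33]
  queue [48, 12, 41] -> pop 48, enqueue [46], visited so far: [27, 13, 45, 7, 33, 48]
  queue [12, 41, 46] -> pop 12, enqueue [none], visited so far: [27, 13, 45, 7, 33, 48, 12]
  queue [41, 46] -> pop 41, enqueue [none], visited so far: [27, 13, 45, 7, 33, 48, 12, 41]
  queue [46] -> pop 46, enqueue [none], visited so far: [27, 13, 45, 7, 33, 48, 12, 41, 46]
Result: [27, 13, 45, 7, 33, 48, 12, 41, 46]


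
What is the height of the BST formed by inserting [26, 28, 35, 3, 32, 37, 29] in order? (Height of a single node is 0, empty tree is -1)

Insertion order: [26, 28, 35, 3, 32, 37, 29]
Tree (level-order array): [26, 3, 28, None, None, None, 35, 32, 37, 29]
Compute height bottom-up (empty subtree = -1):
  height(3) = 1 + max(-1, -1) = 0
  height(29) = 1 + max(-1, -1) = 0
  height(32) = 1 + max(0, -1) = 1
  height(37) = 1 + max(-1, -1) = 0
  height(35) = 1 + max(1, 0) = 2
  height(28) = 1 + max(-1, 2) = 3
  height(26) = 1 + max(0, 3) = 4
Height = 4


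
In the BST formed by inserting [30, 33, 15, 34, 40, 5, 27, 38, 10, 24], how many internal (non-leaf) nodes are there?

Tree built from: [30, 33, 15, 34, 40, 5, 27, 38, 10, 24]
Tree (level-order array): [30, 15, 33, 5, 27, None, 34, None, 10, 24, None, None, 40, None, None, None, None, 38]
Rule: An internal node has at least one child.
Per-node child counts:
  node 30: 2 child(ren)
  node 15: 2 child(ren)
  node 5: 1 child(ren)
  node 10: 0 child(ren)
  node 27: 1 child(ren)
  node 24: 0 child(ren)
  node 33: 1 child(ren)
  node 34: 1 child(ren)
  node 40: 1 child(ren)
  node 38: 0 child(ren)
Matching nodes: [30, 15, 5, 27, 33, 34, 40]
Count of internal (non-leaf) nodes: 7


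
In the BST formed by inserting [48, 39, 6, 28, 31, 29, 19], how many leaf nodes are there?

Tree built from: [48, 39, 6, 28, 31, 29, 19]
Tree (level-order array): [48, 39, None, 6, None, None, 28, 19, 31, None, None, 29]
Rule: A leaf has 0 children.
Per-node child counts:
  node 48: 1 child(ren)
  node 39: 1 child(ren)
  node 6: 1 child(ren)
  node 28: 2 child(ren)
  node 19: 0 child(ren)
  node 31: 1 child(ren)
  node 29: 0 child(ren)
Matching nodes: [19, 29]
Count of leaf nodes: 2


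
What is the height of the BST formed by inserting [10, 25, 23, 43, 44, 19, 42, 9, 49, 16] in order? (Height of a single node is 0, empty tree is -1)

Insertion order: [10, 25, 23, 43, 44, 19, 42, 9, 49, 16]
Tree (level-order array): [10, 9, 25, None, None, 23, 43, 19, None, 42, 44, 16, None, None, None, None, 49]
Compute height bottom-up (empty subtree = -1):
  height(9) = 1 + max(-1, -1) = 0
  height(16) = 1 + max(-1, -1) = 0
  height(19) = 1 + max(0, -1) = 1
  height(23) = 1 + max(1, -1) = 2
  height(42) = 1 + max(-1, -1) = 0
  height(49) = 1 + max(-1, -1) = 0
  height(44) = 1 + max(-1, 0) = 1
  height(43) = 1 + max(0, 1) = 2
  height(25) = 1 + max(2, 2) = 3
  height(10) = 1 + max(0, 3) = 4
Height = 4


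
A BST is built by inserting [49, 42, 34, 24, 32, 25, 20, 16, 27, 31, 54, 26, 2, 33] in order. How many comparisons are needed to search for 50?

Search path for 50: 49 -> 54
Found: False
Comparisons: 2


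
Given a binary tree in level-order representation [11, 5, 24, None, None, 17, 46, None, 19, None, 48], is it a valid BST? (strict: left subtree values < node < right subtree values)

Level-order array: [11, 5, 24, None, None, 17, 46, None, 19, None, 48]
Validate using subtree bounds (lo, hi): at each node, require lo < value < hi,
then recurse left with hi=value and right with lo=value.
Preorder trace (stopping at first violation):
  at node 11 with bounds (-inf, +inf): OK
  at node 5 with bounds (-inf, 11): OK
  at node 24 with bounds (11, +inf): OK
  at node 17 with bounds (11, 24): OK
  at node 19 with bounds (17, 24): OK
  at node 46 with bounds (24, +inf): OK
  at node 48 with bounds (46, +inf): OK
No violation found at any node.
Result: Valid BST


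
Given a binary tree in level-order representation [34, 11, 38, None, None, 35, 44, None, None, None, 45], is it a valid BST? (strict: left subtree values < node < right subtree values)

Level-order array: [34, 11, 38, None, None, 35, 44, None, None, None, 45]
Validate using subtree bounds (lo, hi): at each node, require lo < value < hi,
then recurse left with hi=value and right with lo=value.
Preorder trace (stopping at first violation):
  at node 34 with bounds (-inf, +inf): OK
  at node 11 with bounds (-inf, 34): OK
  at node 38 with bounds (34, +inf): OK
  at node 35 with bounds (34, 38): OK
  at node 44 with bounds (38, +inf): OK
  at node 45 with bounds (44, +inf): OK
No violation found at any node.
Result: Valid BST


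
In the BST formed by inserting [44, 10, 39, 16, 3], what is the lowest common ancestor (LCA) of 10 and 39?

Tree insertion order: [44, 10, 39, 16, 3]
Tree (level-order array): [44, 10, None, 3, 39, None, None, 16]
In a BST, the LCA of p=10, q=39 is the first node v on the
root-to-leaf path with p <= v <= q (go left if both < v, right if both > v).
Walk from root:
  at 44: both 10 and 39 < 44, go left
  at 10: 10 <= 10 <= 39, this is the LCA
LCA = 10


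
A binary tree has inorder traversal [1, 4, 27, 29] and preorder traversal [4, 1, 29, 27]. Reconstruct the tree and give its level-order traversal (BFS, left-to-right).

Inorder:  [1, 4, 27, 29]
Preorder: [4, 1, 29, 27]
Algorithm: preorder visits root first, so consume preorder in order;
for each root, split the current inorder slice at that value into
left-subtree inorder and right-subtree inorder, then recurse.
Recursive splits:
  root=4; inorder splits into left=[1], right=[27, 29]
  root=1; inorder splits into left=[], right=[]
  root=29; inorder splits into left=[27], right=[]
  root=27; inorder splits into left=[], right=[]
Reconstructed level-order: [4, 1, 29, 27]


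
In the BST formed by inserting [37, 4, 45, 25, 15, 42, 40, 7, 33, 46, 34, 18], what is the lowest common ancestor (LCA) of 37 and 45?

Tree insertion order: [37, 4, 45, 25, 15, 42, 40, 7, 33, 46, 34, 18]
Tree (level-order array): [37, 4, 45, None, 25, 42, 46, 15, 33, 40, None, None, None, 7, 18, None, 34]
In a BST, the LCA of p=37, q=45 is the first node v on the
root-to-leaf path with p <= v <= q (go left if both < v, right if both > v).
Walk from root:
  at 37: 37 <= 37 <= 45, this is the LCA
LCA = 37


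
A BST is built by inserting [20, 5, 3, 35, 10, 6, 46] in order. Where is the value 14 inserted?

Starting tree (level order): [20, 5, 35, 3, 10, None, 46, None, None, 6]
Insertion path: 20 -> 5 -> 10
Result: insert 14 as right child of 10
Final tree (level order): [20, 5, 35, 3, 10, None, 46, None, None, 6, 14]


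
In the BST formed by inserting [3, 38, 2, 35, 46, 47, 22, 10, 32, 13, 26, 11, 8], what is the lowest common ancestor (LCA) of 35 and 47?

Tree insertion order: [3, 38, 2, 35, 46, 47, 22, 10, 32, 13, 26, 11, 8]
Tree (level-order array): [3, 2, 38, None, None, 35, 46, 22, None, None, 47, 10, 32, None, None, 8, 13, 26, None, None, None, 11]
In a BST, the LCA of p=35, q=47 is the first node v on the
root-to-leaf path with p <= v <= q (go left if both < v, right if both > v).
Walk from root:
  at 3: both 35 and 47 > 3, go right
  at 38: 35 <= 38 <= 47, this is the LCA
LCA = 38


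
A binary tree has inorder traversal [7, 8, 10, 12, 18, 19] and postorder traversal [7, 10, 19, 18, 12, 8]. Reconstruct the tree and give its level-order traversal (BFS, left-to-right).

Inorder:   [7, 8, 10, 12, 18, 19]
Postorder: [7, 10, 19, 18, 12, 8]
Algorithm: postorder visits root last, so walk postorder right-to-left;
each value is the root of the current inorder slice — split it at that
value, recurse on the right subtree first, then the left.
Recursive splits:
  root=8; inorder splits into left=[7], right=[10, 12, 18, 19]
  root=12; inorder splits into left=[10], right=[18, 19]
  root=18; inorder splits into left=[], right=[19]
  root=19; inorder splits into left=[], right=[]
  root=10; inorder splits into left=[], right=[]
  root=7; inorder splits into left=[], right=[]
Reconstructed level-order: [8, 7, 12, 10, 18, 19]


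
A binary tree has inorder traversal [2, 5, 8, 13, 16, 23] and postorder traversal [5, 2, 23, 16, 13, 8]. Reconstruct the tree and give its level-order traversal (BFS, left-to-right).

Inorder:   [2, 5, 8, 13, 16, 23]
Postorder: [5, 2, 23, 16, 13, 8]
Algorithm: postorder visits root last, so walk postorder right-to-left;
each value is the root of the current inorder slice — split it at that
value, recurse on the right subtree first, then the left.
Recursive splits:
  root=8; inorder splits into left=[2, 5], right=[13, 16, 23]
  root=13; inorder splits into left=[], right=[16, 23]
  root=16; inorder splits into left=[], right=[23]
  root=23; inorder splits into left=[], right=[]
  root=2; inorder splits into left=[], right=[5]
  root=5; inorder splits into left=[], right=[]
Reconstructed level-order: [8, 2, 13, 5, 16, 23]


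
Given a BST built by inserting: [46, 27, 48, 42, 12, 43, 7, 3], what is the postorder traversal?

Tree insertion order: [46, 27, 48, 42, 12, 43, 7, 3]
Tree (level-order array): [46, 27, 48, 12, 42, None, None, 7, None, None, 43, 3]
Postorder traversal: [3, 7, 12, 43, 42, 27, 48, 46]


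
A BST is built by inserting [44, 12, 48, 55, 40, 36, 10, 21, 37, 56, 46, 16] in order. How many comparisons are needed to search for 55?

Search path for 55: 44 -> 48 -> 55
Found: True
Comparisons: 3


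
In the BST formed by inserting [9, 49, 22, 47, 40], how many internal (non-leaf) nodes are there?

Tree built from: [9, 49, 22, 47, 40]
Tree (level-order array): [9, None, 49, 22, None, None, 47, 40]
Rule: An internal node has at least one child.
Per-node child counts:
  node 9: 1 child(ren)
  node 49: 1 child(ren)
  node 22: 1 child(ren)
  node 47: 1 child(ren)
  node 40: 0 child(ren)
Matching nodes: [9, 49, 22, 47]
Count of internal (non-leaf) nodes: 4


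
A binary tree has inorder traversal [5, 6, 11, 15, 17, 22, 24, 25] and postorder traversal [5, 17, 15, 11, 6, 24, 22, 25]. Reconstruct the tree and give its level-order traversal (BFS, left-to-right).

Inorder:   [5, 6, 11, 15, 17, 22, 24, 25]
Postorder: [5, 17, 15, 11, 6, 24, 22, 25]
Algorithm: postorder visits root last, so walk postorder right-to-left;
each value is the root of the current inorder slice — split it at that
value, recurse on the right subtree first, then the left.
Recursive splits:
  root=25; inorder splits into left=[5, 6, 11, 15, 17, 22, 24], right=[]
  root=22; inorder splits into left=[5, 6, 11, 15, 17], right=[24]
  root=24; inorder splits into left=[], right=[]
  root=6; inorder splits into left=[5], right=[11, 15, 17]
  root=11; inorder splits into left=[], right=[15, 17]
  root=15; inorder splits into left=[], right=[17]
  root=17; inorder splits into left=[], right=[]
  root=5; inorder splits into left=[], right=[]
Reconstructed level-order: [25, 22, 6, 24, 5, 11, 15, 17]


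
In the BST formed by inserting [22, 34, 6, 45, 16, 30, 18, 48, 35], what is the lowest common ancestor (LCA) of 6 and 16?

Tree insertion order: [22, 34, 6, 45, 16, 30, 18, 48, 35]
Tree (level-order array): [22, 6, 34, None, 16, 30, 45, None, 18, None, None, 35, 48]
In a BST, the LCA of p=6, q=16 is the first node v on the
root-to-leaf path with p <= v <= q (go left if both < v, right if both > v).
Walk from root:
  at 22: both 6 and 16 < 22, go left
  at 6: 6 <= 6 <= 16, this is the LCA
LCA = 6


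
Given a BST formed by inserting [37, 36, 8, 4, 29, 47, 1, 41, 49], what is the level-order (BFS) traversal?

Tree insertion order: [37, 36, 8, 4, 29, 47, 1, 41, 49]
Tree (level-order array): [37, 36, 47, 8, None, 41, 49, 4, 29, None, None, None, None, 1]
BFS from the root, enqueuing left then right child of each popped node:
  queue [37] -> pop 37, enqueue [36, 47], visited so far: [37]
  queue [36, 47] -> pop 36, enqueue [8], visited so far: [37, 36]
  queue [47, 8] -> pop 47, enqueue [41, 49], visited so far: [37, 36, 47]
  queue [8, 41, 49] -> pop 8, enqueue [4, 29], visited so far: [37, 36, 47, 8]
  queue [41, 49, 4, 29] -> pop 41, enqueue [none], visited so far: [37, 36, 47, 8, 41]
  queue [49, 4, 29] -> pop 49, enqueue [none], visited so far: [37, 36, 47, 8, 41, 49]
  queue [4, 29] -> pop 4, enqueue [1], visited so far: [37, 36, 47, 8, 41, 49, 4]
  queue [29, 1] -> pop 29, enqueue [none], visited so far: [37, 36, 47, 8, 41, 49, 4, 29]
  queue [1] -> pop 1, enqueue [none], visited so far: [37, 36, 47, 8, 41, 49, 4, 29, 1]
Result: [37, 36, 47, 8, 41, 49, 4, 29, 1]


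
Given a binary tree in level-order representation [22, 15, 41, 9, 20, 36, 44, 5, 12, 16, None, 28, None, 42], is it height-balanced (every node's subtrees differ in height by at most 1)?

Tree (level-order array): [22, 15, 41, 9, 20, 36, 44, 5, 12, 16, None, 28, None, 42]
Definition: a tree is height-balanced if, at every node, |h(left) - h(right)| <= 1 (empty subtree has height -1).
Bottom-up per-node check:
  node 5: h_left=-1, h_right=-1, diff=0 [OK], height=0
  node 12: h_left=-1, h_right=-1, diff=0 [OK], height=0
  node 9: h_left=0, h_right=0, diff=0 [OK], height=1
  node 16: h_left=-1, h_right=-1, diff=0 [OK], height=0
  node 20: h_left=0, h_right=-1, diff=1 [OK], height=1
  node 15: h_left=1, h_right=1, diff=0 [OK], height=2
  node 28: h_left=-1, h_right=-1, diff=0 [OK], height=0
  node 36: h_left=0, h_right=-1, diff=1 [OK], height=1
  node 42: h_left=-1, h_right=-1, diff=0 [OK], height=0
  node 44: h_left=0, h_right=-1, diff=1 [OK], height=1
  node 41: h_left=1, h_right=1, diff=0 [OK], height=2
  node 22: h_left=2, h_right=2, diff=0 [OK], height=3
All nodes satisfy the balance condition.
Result: Balanced


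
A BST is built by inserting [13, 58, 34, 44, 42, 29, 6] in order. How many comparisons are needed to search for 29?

Search path for 29: 13 -> 58 -> 34 -> 29
Found: True
Comparisons: 4


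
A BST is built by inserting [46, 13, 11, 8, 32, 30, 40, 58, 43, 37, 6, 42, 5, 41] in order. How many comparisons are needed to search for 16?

Search path for 16: 46 -> 13 -> 32 -> 30
Found: False
Comparisons: 4


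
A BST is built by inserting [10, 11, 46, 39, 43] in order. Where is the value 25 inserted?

Starting tree (level order): [10, None, 11, None, 46, 39, None, None, 43]
Insertion path: 10 -> 11 -> 46 -> 39
Result: insert 25 as left child of 39
Final tree (level order): [10, None, 11, None, 46, 39, None, 25, 43]


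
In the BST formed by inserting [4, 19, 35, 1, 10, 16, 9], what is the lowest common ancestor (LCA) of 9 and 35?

Tree insertion order: [4, 19, 35, 1, 10, 16, 9]
Tree (level-order array): [4, 1, 19, None, None, 10, 35, 9, 16]
In a BST, the LCA of p=9, q=35 is the first node v on the
root-to-leaf path with p <= v <= q (go left if both < v, right if both > v).
Walk from root:
  at 4: both 9 and 35 > 4, go right
  at 19: 9 <= 19 <= 35, this is the LCA
LCA = 19


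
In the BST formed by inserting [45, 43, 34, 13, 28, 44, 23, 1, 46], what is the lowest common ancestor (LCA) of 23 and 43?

Tree insertion order: [45, 43, 34, 13, 28, 44, 23, 1, 46]
Tree (level-order array): [45, 43, 46, 34, 44, None, None, 13, None, None, None, 1, 28, None, None, 23]
In a BST, the LCA of p=23, q=43 is the first node v on the
root-to-leaf path with p <= v <= q (go left if both < v, right if both > v).
Walk from root:
  at 45: both 23 and 43 < 45, go left
  at 43: 23 <= 43 <= 43, this is the LCA
LCA = 43


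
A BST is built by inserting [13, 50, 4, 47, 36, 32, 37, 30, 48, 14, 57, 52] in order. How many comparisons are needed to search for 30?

Search path for 30: 13 -> 50 -> 47 -> 36 -> 32 -> 30
Found: True
Comparisons: 6


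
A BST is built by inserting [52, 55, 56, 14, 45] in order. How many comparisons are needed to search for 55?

Search path for 55: 52 -> 55
Found: True
Comparisons: 2


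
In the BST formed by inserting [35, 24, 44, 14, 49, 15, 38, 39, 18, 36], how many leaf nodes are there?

Tree built from: [35, 24, 44, 14, 49, 15, 38, 39, 18, 36]
Tree (level-order array): [35, 24, 44, 14, None, 38, 49, None, 15, 36, 39, None, None, None, 18]
Rule: A leaf has 0 children.
Per-node child counts:
  node 35: 2 child(ren)
  node 24: 1 child(ren)
  node 14: 1 child(ren)
  node 15: 1 child(ren)
  node 18: 0 child(ren)
  node 44: 2 child(ren)
  node 38: 2 child(ren)
  node 36: 0 child(ren)
  node 39: 0 child(ren)
  node 49: 0 child(ren)
Matching nodes: [18, 36, 39, 49]
Count of leaf nodes: 4


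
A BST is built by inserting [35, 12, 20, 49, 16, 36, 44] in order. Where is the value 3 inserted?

Starting tree (level order): [35, 12, 49, None, 20, 36, None, 16, None, None, 44]
Insertion path: 35 -> 12
Result: insert 3 as left child of 12
Final tree (level order): [35, 12, 49, 3, 20, 36, None, None, None, 16, None, None, 44]


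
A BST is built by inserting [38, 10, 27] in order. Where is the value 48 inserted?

Starting tree (level order): [38, 10, None, None, 27]
Insertion path: 38
Result: insert 48 as right child of 38
Final tree (level order): [38, 10, 48, None, 27]


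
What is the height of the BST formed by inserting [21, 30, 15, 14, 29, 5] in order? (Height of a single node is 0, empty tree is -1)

Insertion order: [21, 30, 15, 14, 29, 5]
Tree (level-order array): [21, 15, 30, 14, None, 29, None, 5]
Compute height bottom-up (empty subtree = -1):
  height(5) = 1 + max(-1, -1) = 0
  height(14) = 1 + max(0, -1) = 1
  height(15) = 1 + max(1, -1) = 2
  height(29) = 1 + max(-1, -1) = 0
  height(30) = 1 + max(0, -1) = 1
  height(21) = 1 + max(2, 1) = 3
Height = 3


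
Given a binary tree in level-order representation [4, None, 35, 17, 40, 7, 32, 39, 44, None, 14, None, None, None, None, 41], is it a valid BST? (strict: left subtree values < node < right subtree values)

Level-order array: [4, None, 35, 17, 40, 7, 32, 39, 44, None, 14, None, None, None, None, 41]
Validate using subtree bounds (lo, hi): at each node, require lo < value < hi,
then recurse left with hi=value and right with lo=value.
Preorder trace (stopping at first violation):
  at node 4 with bounds (-inf, +inf): OK
  at node 35 with bounds (4, +inf): OK
  at node 17 with bounds (4, 35): OK
  at node 7 with bounds (4, 17): OK
  at node 14 with bounds (7, 17): OK
  at node 32 with bounds (17, 35): OK
  at node 40 with bounds (35, +inf): OK
  at node 39 with bounds (35, 40): OK
  at node 44 with bounds (40, +inf): OK
  at node 41 with bounds (40, 44): OK
No violation found at any node.
Result: Valid BST


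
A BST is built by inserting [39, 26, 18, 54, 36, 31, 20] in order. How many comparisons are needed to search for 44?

Search path for 44: 39 -> 54
Found: False
Comparisons: 2


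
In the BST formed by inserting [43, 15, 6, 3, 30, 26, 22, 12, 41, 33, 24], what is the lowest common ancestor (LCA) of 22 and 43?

Tree insertion order: [43, 15, 6, 3, 30, 26, 22, 12, 41, 33, 24]
Tree (level-order array): [43, 15, None, 6, 30, 3, 12, 26, 41, None, None, None, None, 22, None, 33, None, None, 24]
In a BST, the LCA of p=22, q=43 is the first node v on the
root-to-leaf path with p <= v <= q (go left if both < v, right if both > v).
Walk from root:
  at 43: 22 <= 43 <= 43, this is the LCA
LCA = 43


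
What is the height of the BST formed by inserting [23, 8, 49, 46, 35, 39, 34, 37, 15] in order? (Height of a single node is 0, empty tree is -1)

Insertion order: [23, 8, 49, 46, 35, 39, 34, 37, 15]
Tree (level-order array): [23, 8, 49, None, 15, 46, None, None, None, 35, None, 34, 39, None, None, 37]
Compute height bottom-up (empty subtree = -1):
  height(15) = 1 + max(-1, -1) = 0
  height(8) = 1 + max(-1, 0) = 1
  height(34) = 1 + max(-1, -1) = 0
  height(37) = 1 + max(-1, -1) = 0
  height(39) = 1 + max(0, -1) = 1
  height(35) = 1 + max(0, 1) = 2
  height(46) = 1 + max(2, -1) = 3
  height(49) = 1 + max(3, -1) = 4
  height(23) = 1 + max(1, 4) = 5
Height = 5


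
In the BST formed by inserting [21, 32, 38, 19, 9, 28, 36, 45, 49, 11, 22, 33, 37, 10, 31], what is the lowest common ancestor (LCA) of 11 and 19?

Tree insertion order: [21, 32, 38, 19, 9, 28, 36, 45, 49, 11, 22, 33, 37, 10, 31]
Tree (level-order array): [21, 19, 32, 9, None, 28, 38, None, 11, 22, 31, 36, 45, 10, None, None, None, None, None, 33, 37, None, 49]
In a BST, the LCA of p=11, q=19 is the first node v on the
root-to-leaf path with p <= v <= q (go left if both < v, right if both > v).
Walk from root:
  at 21: both 11 and 19 < 21, go left
  at 19: 11 <= 19 <= 19, this is the LCA
LCA = 19


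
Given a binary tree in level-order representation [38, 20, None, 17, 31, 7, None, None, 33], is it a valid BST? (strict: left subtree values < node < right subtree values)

Level-order array: [38, 20, None, 17, 31, 7, None, None, 33]
Validate using subtree bounds (lo, hi): at each node, require lo < value < hi,
then recurse left with hi=value and right with lo=value.
Preorder trace (stopping at first violation):
  at node 38 with bounds (-inf, +inf): OK
  at node 20 with bounds (-inf, 38): OK
  at node 17 with bounds (-inf, 20): OK
  at node 7 with bounds (-inf, 17): OK
  at node 31 with bounds (20, 38): OK
  at node 33 with bounds (31, 38): OK
No violation found at any node.
Result: Valid BST


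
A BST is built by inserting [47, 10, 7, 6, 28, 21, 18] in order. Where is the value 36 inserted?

Starting tree (level order): [47, 10, None, 7, 28, 6, None, 21, None, None, None, 18]
Insertion path: 47 -> 10 -> 28
Result: insert 36 as right child of 28
Final tree (level order): [47, 10, None, 7, 28, 6, None, 21, 36, None, None, 18]


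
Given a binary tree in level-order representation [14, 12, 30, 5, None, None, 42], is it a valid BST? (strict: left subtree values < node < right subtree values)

Level-order array: [14, 12, 30, 5, None, None, 42]
Validate using subtree bounds (lo, hi): at each node, require lo < value < hi,
then recurse left with hi=value and right with lo=value.
Preorder trace (stopping at first violation):
  at node 14 with bounds (-inf, +inf): OK
  at node 12 with bounds (-inf, 14): OK
  at node 5 with bounds (-inf, 12): OK
  at node 30 with bounds (14, +inf): OK
  at node 42 with bounds (30, +inf): OK
No violation found at any node.
Result: Valid BST


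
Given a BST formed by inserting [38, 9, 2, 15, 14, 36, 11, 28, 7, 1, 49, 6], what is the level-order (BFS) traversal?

Tree insertion order: [38, 9, 2, 15, 14, 36, 11, 28, 7, 1, 49, 6]
Tree (level-order array): [38, 9, 49, 2, 15, None, None, 1, 7, 14, 36, None, None, 6, None, 11, None, 28]
BFS from the root, enqueuing left then right child of each popped node:
  queue [38] -> pop 38, enqueue [9, 49], visited so far: [38]
  queue [9, 49] -> pop 9, enqueue [2, 15], visited so far: [38, 9]
  queue [49, 2, 15] -> pop 49, enqueue [none], visited so far: [38, 9, 49]
  queue [2, 15] -> pop 2, enqueue [1, 7], visited so far: [38, 9, 49, 2]
  queue [15, 1, 7] -> pop 15, enqueue [14, 36], visited so far: [38, 9, 49, 2, 15]
  queue [1, 7, 14, 36] -> pop 1, enqueue [none], visited so far: [38, 9, 49, 2, 15, 1]
  queue [7, 14, 36] -> pop 7, enqueue [6], visited so far: [38, 9, 49, 2, 15, 1, 7]
  queue [14, 36, 6] -> pop 14, enqueue [11], visited so far: [38, 9, 49, 2, 15, 1, 7, 14]
  queue [36, 6, 11] -> pop 36, enqueue [28], visited so far: [38, 9, 49, 2, 15, 1, 7, 14, 36]
  queue [6, 11, 28] -> pop 6, enqueue [none], visited so far: [38, 9, 49, 2, 15, 1, 7, 14, 36, 6]
  queue [11, 28] -> pop 11, enqueue [none], visited so far: [38, 9, 49, 2, 15, 1, 7, 14, 36, 6, 11]
  queue [28] -> pop 28, enqueue [none], visited so far: [38, 9, 49, 2, 15, 1, 7, 14, 36, 6, 11, 28]
Result: [38, 9, 49, 2, 15, 1, 7, 14, 36, 6, 11, 28]
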